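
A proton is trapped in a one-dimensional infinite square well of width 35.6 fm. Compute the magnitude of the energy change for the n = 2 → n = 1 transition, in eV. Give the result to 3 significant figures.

|ΔE| = 4.85×10^5 eV

E_1 = h²/(8m_pL²) = 2.588×10^-14 J.
|ΔE| = |2² − 1²|·E_1 = 3·2.588×10^-14 J = 7.764×10^-14 J = 4.85×10^5 eV.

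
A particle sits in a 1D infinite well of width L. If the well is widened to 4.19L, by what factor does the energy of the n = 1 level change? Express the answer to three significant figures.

0.0570

E_n ∝ 1/L², so the energy scales by 1/4.19² = 0.0570.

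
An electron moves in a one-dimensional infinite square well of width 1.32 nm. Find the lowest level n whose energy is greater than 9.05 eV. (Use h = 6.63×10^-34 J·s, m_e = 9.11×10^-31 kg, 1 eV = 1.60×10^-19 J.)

E_1 = h²/(8m_eL²) = 3.462×10^-20 J = 0.2164 eV.
Need n² > 9.05/0.2164 = 41.82, i.e. n > 6.467.
The smallest integer satisfying this is n = 7.

n = 7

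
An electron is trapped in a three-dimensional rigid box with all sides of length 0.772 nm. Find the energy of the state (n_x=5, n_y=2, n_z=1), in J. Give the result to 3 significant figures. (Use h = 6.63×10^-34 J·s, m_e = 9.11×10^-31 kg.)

E = 3.04×10^-18 J

For a 3D rectangular well E = (h²/8m_e)·Σ n_i²/L_i² = (6.63×10^-34)²/(8·9.11×10^-31) · [5²/(0.772 nm)² + 2²/(0.772 nm)² + 1²/(0.772 nm)²].
Evaluating gives E = 3.04×10^-18 J.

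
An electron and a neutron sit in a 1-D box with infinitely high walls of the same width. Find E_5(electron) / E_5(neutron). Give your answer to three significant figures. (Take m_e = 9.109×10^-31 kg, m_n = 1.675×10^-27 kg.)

E_n ∝ 1/m at fixed n and L, so the ratio is m_n/m_e = 1.675×10^-27/9.109×10^-31 = 1.84×10^3.

1.84×10^3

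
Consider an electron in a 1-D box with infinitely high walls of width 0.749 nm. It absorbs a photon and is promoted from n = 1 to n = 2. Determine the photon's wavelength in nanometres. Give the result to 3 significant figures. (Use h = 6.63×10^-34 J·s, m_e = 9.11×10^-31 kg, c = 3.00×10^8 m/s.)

λ = 617 nm

E_1 = h²/(8m_eL²) = 1.075×10^-19 J, so ΔE = (2² − 1²)E_1 = 3.225×10^-19 J.
λ = hc/ΔE = (6.63×10^-34·3.00×10^8)/3.225×10^-19 = 6.17×10^-7 m = 617 nm.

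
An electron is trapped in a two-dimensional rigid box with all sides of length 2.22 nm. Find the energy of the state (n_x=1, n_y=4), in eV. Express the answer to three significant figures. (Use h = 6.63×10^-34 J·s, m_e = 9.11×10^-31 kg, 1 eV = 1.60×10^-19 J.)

E = 1.30 eV

For a 2D rectangular well E = (h²/8m_e)·Σ n_i²/L_i² = (6.63×10^-34)²/(8·9.11×10^-31) · [1²/(2.22 nm)² + 4²/(2.22 nm)²].
Evaluating gives E = 2.080×10^-19 J = 1.30 eV.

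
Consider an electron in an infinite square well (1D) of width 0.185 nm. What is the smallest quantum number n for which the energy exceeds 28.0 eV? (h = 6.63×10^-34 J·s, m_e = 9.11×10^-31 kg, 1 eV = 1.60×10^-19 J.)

n = 2

E_1 = h²/(8m_eL²) = 1.762×10^-18 J = 11.01 eV.
Need n² > 28.0/11.01 = 2.543, i.e. n > 1.595.
The smallest integer satisfying this is n = 2.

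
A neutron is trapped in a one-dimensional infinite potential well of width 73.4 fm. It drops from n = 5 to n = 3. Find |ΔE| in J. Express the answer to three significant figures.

|ΔE| = 9.73×10^-14 J

E_1 = h²/(8m_nL²) = 6.081×10^-15 J.
|ΔE| = |5² − 3²|·E_1 = 16·6.081×10^-15 J = 9.73×10^-14 J.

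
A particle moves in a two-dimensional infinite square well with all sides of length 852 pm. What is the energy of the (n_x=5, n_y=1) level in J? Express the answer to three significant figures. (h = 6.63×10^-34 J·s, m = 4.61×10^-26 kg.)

E = 4.27×10^-23 J

For a 2D rectangular well E = (h²/8m)·Σ n_i²/L_i² = (6.63×10^-34)²/(8·4.61×10^-26) · [5²/(852 pm)² + 1²/(852 pm)²].
Evaluating gives E = 4.27×10^-23 J.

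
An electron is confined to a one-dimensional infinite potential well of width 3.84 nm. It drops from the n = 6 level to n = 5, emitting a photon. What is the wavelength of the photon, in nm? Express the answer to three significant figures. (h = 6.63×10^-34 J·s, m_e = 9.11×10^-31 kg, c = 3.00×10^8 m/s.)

λ = 4.42×10^3 nm

E_1 = h²/(8m_eL²) = 4.090×10^-21 J, so ΔE = (6² − 5²)E_1 = 4.499×10^-20 J.
λ = hc/ΔE = (6.63×10^-34·3.00×10^8)/4.499×10^-20 = 4.42×10^-6 m = 4.42×10^3 nm.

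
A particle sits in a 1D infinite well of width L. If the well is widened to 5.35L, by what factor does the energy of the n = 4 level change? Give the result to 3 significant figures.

E_n ∝ 1/L², so the energy scales by 1/5.35² = 0.0349.

0.0349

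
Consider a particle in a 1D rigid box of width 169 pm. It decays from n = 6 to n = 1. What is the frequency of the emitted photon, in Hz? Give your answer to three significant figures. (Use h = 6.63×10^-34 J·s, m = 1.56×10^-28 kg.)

E_1 = h²/(8mL²) = 1.233×10^-20 J and ΔE = (6² − 1²)E_1 = 4.315×10^-19 J.
f = ΔE/h = 4.315×10^-19/6.63×10^-34 = 6.51×10^14 Hz.

f = 6.51×10^14 Hz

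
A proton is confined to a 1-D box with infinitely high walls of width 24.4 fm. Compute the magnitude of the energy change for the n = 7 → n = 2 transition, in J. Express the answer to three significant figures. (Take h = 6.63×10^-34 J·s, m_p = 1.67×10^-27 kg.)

E_1 = h²/(8m_pL²) = 5.526×10^-14 J.
|ΔE| = |7² − 2²|·E_1 = 45·5.526×10^-14 J = 2.49×10^-12 J.

|ΔE| = 2.49×10^-12 J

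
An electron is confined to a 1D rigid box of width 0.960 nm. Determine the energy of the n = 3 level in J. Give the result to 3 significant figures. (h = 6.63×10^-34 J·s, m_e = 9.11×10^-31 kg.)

For an infinite well E_n = n²h²/(8m_eL²), so E_1 = h²/(8m_eL²) = (6.63×10^-34)²/(8·9.11×10^-31·(9.60×10^-10 m)²) = 6.544×10^-20 J.
Then E_3 = 3²·E_1 = 9·6.544×10^-20 J = 5.89×10^-19 J.

E_3 = 5.89×10^-19 J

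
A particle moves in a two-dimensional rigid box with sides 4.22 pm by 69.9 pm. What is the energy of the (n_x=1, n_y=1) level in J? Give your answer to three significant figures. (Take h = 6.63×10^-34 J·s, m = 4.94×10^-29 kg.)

E = 6.27×10^-17 J

For a 2D rectangular well E = (h²/8m)·Σ n_i²/L_i² = (6.63×10^-34)²/(8·4.94×10^-29) · [1²/(4.22 pm)² + 1²/(69.9 pm)²].
Evaluating gives E = 6.27×10^-17 J.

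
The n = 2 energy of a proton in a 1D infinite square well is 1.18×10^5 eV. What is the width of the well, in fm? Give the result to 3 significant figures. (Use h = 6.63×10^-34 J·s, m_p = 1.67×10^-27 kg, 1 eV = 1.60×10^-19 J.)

L = 83.5 fm

From E_n = n²h²/(8m_pL²), L = n·h/√(8m_pE_n).
E_2 = 1.18×10^5 eV = 1.888×10^-14 J, so L = 2·6.63×10^-34/√(8·1.67×10^-27·1.888×10^-14) = 8.35×10^-14 m = 83.5 fm.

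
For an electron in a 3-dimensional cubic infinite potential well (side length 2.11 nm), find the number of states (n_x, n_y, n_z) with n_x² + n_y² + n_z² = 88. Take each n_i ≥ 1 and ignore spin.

degeneracy = 3

The level has n_x² + n_y² + n_z² = 88. The ordered positive-integer solutions are (4, 6, 6), (6, 4, 6), (6, 6, 4).
That gives 3 states.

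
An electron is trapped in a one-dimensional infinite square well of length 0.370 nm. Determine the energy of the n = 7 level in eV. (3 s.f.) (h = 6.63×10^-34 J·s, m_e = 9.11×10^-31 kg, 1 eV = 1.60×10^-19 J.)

E_7 = 135 eV

For an infinite well E_n = n²h²/(8m_eL²), so E_1 = h²/(8m_eL²) = (6.63×10^-34)²/(8·9.11×10^-31·(3.70×10^-10 m)²) = 4.406×10^-19 J.
Then E_7 = 7²·E_1 = 49·4.406×10^-19 J = 2.159×10^-17 J.
Converting, E_7 = 2.159×10^-17 J / (1.60×10^-19 J/eV) = 135 eV.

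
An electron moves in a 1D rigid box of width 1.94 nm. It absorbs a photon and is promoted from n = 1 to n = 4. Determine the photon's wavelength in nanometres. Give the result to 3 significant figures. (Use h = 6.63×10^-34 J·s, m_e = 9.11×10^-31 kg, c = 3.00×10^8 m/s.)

λ = 827 nm

E_1 = h²/(8m_eL²) = 1.603×10^-20 J, so ΔE = (4² − 1²)E_1 = 2.404×10^-19 J.
λ = hc/ΔE = (6.63×10^-34·3.00×10^8)/2.404×10^-19 = 8.27×10^-7 m = 827 nm.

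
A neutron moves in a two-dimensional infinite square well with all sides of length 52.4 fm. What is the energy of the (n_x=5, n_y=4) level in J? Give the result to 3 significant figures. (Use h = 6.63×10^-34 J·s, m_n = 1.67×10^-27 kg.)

E = 4.91×10^-13 J

For a 2D rectangular well E = (h²/8m_n)·Σ n_i²/L_i² = (6.63×10^-34)²/(8·1.67×10^-27) · [5²/(52.4 fm)² + 4²/(52.4 fm)²].
Evaluating gives E = 4.91×10^-13 J.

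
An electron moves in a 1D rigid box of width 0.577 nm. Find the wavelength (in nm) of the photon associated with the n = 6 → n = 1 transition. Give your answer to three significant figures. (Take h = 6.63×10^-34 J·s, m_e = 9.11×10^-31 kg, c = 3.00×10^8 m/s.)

E_1 = h²/(8m_eL²) = 1.812×10^-19 J, so ΔE = (6² − 1²)E_1 = 6.342×10^-18 J.
λ = hc/ΔE = (6.63×10^-34·3.00×10^8)/6.342×10^-18 = 3.14×10^-8 m = 31.4 nm.

λ = 31.4 nm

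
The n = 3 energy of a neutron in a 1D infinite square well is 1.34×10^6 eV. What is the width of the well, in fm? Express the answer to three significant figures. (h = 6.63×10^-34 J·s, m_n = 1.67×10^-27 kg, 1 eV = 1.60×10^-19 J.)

L = 37.2 fm

From E_n = n²h²/(8m_nL²), L = n·h/√(8m_nE_n).
E_3 = 1.34×10^6 eV = 2.144×10^-13 J, so L = 3·6.63×10^-34/√(8·1.67×10^-27·2.144×10^-13) = 3.72×10^-14 m = 37.2 fm.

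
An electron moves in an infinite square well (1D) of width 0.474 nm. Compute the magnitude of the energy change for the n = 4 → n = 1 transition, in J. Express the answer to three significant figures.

E_1 = h²/(8m_eL²) = 2.682×10^-19 J.
|ΔE| = |4² − 1²|·E_1 = 15·2.682×10^-19 J = 4.02×10^-18 J.

|ΔE| = 4.02×10^-18 J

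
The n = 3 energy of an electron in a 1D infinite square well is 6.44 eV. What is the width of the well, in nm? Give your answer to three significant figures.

From E_n = n²h²/(8m_eL²), L = n·h/√(8m_eE_n).
E_3 = 6.44 eV = 1.032×10^-18 J, so L = 3·6.626×10^-34/√(8·9.109×10^-31·1.032×10^-18) = 7.25×10^-10 m = 0.725 nm.

L = 0.725 nm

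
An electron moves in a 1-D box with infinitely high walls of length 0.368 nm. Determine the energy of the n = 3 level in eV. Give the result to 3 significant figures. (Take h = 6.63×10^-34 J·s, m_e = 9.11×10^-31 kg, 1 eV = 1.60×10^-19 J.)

E_3 = 25.1 eV

For an infinite well E_n = n²h²/(8m_eL²), so E_1 = h²/(8m_eL²) = (6.63×10^-34)²/(8·9.11×10^-31·(3.68×10^-10 m)²) = 4.454×10^-19 J.
Then E_3 = 3²·E_1 = 9·4.454×10^-19 J = 4.009×10^-18 J.
Converting, E_3 = 4.009×10^-18 J / (1.60×10^-19 J/eV) = 25.1 eV.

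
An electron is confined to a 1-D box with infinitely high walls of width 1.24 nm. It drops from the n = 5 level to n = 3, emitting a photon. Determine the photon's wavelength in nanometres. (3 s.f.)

E_1 = h²/(8m_eL²) = 3.918×10^-20 J, so ΔE = (5² − 3²)E_1 = 6.269×10^-19 J.
λ = hc/ΔE = (6.626×10^-34·2.998×10^8)/6.269×10^-19 = 3.17×10^-7 m = 317 nm.

λ = 317 nm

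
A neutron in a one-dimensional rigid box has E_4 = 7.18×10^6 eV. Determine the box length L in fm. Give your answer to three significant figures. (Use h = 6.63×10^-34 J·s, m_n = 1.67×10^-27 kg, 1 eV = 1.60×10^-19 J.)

From E_n = n²h²/(8m_nL²), L = n·h/√(8m_nE_n).
E_4 = 7.18×10^6 eV = 1.149×10^-12 J, so L = 4·6.63×10^-34/√(8·1.67×10^-27·1.149×10^-12) = 2.14×10^-14 m = 21.4 fm.

L = 21.4 fm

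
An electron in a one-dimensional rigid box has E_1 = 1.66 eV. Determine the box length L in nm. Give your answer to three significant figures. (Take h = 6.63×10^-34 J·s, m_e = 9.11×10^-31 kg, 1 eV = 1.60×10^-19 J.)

From E_n = n²h²/(8m_eL²), L = n·h/√(8m_eE_n).
E_1 = 1.66 eV = 2.656×10^-19 J, so L = 1·6.63×10^-34/√(8·9.11×10^-31·2.656×10^-19) = 4.77×10^-10 m = 0.477 nm.

L = 0.477 nm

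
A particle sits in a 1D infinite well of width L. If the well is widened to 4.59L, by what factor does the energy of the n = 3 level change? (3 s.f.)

0.0475

E_n ∝ 1/L², so the energy scales by 1/4.59² = 0.0475.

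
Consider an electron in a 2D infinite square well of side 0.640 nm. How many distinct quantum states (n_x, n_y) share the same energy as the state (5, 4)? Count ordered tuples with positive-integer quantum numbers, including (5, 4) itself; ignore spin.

degeneracy = 2

The level has n_x² + n_y² = 41. The ordered positive-integer solutions are (4, 5), (5, 4).
That gives 2 states.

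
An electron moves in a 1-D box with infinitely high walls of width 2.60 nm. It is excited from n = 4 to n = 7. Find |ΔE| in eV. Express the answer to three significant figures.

E_1 = h²/(8m_eL²) = 8.912×10^-21 J.
|ΔE| = |4² − 7²|·E_1 = 33·8.912×10^-21 J = 2.941×10^-19 J = 1.84 eV.

|ΔE| = 1.84 eV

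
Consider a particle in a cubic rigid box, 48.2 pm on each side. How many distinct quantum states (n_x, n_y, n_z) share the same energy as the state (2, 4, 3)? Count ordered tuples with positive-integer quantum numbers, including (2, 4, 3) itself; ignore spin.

The level has n_x² + n_y² + n_z² = 29. The ordered positive-integer solutions are (2, 3, 4), (2, 4, 3), (3, 2, 4), (3, 4, 2), (4, 2, 3), (4, 3, 2).
That gives 6 states.

degeneracy = 6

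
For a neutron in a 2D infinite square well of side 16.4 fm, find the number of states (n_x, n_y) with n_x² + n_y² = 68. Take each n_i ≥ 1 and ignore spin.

The level has n_x² + n_y² = 68. The ordered positive-integer solutions are (2, 8), (8, 2).
That gives 2 states.

degeneracy = 2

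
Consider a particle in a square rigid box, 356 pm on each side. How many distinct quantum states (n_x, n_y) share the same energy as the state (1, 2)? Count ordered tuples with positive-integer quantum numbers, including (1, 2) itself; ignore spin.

degeneracy = 2

The level has n_x² + n_y² = 5. The ordered positive-integer solutions are (1, 2), (2, 1).
That gives 2 states.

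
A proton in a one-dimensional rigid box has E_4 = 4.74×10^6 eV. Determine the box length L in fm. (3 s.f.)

L = 26.3 fm

From E_n = n²h²/(8m_pL²), L = n·h/√(8m_pE_n).
E_4 = 4.74×10^6 eV = 7.593×10^-13 J, so L = 4·6.626×10^-34/√(8·1.673×10^-27·7.593×10^-13) = 2.63×10^-14 m = 26.3 fm.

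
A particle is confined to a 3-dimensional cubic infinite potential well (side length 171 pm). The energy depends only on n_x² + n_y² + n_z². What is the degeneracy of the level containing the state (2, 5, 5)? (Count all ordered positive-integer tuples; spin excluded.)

degeneracy = 12

The level has n_x² + n_y² + n_z² = 54. The ordered positive-integer solutions are (1, 2, 7), (1, 7, 2), (2, 1, 7), (2, 5, 5), (2, 7, 1), (3, 3, 6), (3, 6, 3), (5, 2, 5), (5, 5, 2), (6, 3, 3), (7, 1, 2), (7, 2, 1).
That gives 12 states.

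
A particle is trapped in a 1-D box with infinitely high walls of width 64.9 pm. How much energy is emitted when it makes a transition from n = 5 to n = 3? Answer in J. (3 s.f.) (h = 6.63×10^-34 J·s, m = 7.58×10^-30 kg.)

E_1 = h²/(8mL²) = 1.721×10^-18 J.
|ΔE| = |5² − 3²|·E_1 = 16·1.721×10^-18 J = 2.75×10^-17 J.

|ΔE| = 2.75×10^-17 J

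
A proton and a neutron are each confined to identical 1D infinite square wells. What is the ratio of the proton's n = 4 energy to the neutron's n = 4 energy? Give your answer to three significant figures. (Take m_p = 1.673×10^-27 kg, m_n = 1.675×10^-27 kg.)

E_n ∝ 1/m at fixed n and L, so the ratio is m_n/m_p = 1.675×10^-27/1.673×10^-27 = 1.00.

1.00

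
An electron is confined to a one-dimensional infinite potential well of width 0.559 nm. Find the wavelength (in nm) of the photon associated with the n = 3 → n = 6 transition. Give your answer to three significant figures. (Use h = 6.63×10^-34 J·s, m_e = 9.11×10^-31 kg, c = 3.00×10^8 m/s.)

λ = 38.2 nm

E_1 = h²/(8m_eL²) = 1.930×10^-19 J, so ΔE = (6² − 3²)E_1 = 5.211×10^-18 J.
λ = hc/ΔE = (6.63×10^-34·3.00×10^8)/5.211×10^-18 = 3.82×10^-8 m = 38.2 nm.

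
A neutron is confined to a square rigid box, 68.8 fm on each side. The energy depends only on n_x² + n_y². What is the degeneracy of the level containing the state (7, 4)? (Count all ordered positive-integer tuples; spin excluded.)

The level has n_x² + n_y² = 65. The ordered positive-integer solutions are (1, 8), (4, 7), (7, 4), (8, 1).
That gives 4 states.

degeneracy = 4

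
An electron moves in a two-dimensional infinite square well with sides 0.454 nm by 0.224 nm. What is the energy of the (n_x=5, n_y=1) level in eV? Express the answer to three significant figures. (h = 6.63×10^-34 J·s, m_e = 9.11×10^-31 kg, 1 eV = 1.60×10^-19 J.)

E = 53.2 eV

For a 2D rectangular well E = (h²/8m_e)·Σ n_i²/L_i² = (6.63×10^-34)²/(8·9.11×10^-31) · [5²/(0.454 nm)² + 1²/(0.224 nm)²].
Evaluating gives E = 8.518×10^-18 J = 53.2 eV.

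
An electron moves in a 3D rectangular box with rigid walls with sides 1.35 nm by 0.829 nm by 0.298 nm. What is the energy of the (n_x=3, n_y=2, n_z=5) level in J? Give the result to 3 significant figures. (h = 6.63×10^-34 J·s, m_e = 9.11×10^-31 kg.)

E = 1.76×10^-17 J

For a 3D rectangular well E = (h²/8m_e)·Σ n_i²/L_i² = (6.63×10^-34)²/(8·9.11×10^-31) · [3²/(1.35 nm)² + 2²/(0.829 nm)² + 5²/(0.298 nm)²].
Evaluating gives E = 1.76×10^-17 J.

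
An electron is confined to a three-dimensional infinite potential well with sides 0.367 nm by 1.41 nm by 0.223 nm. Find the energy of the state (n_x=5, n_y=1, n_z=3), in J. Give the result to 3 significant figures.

E = 2.21×10^-17 J

For a 3D rectangular well E = (h²/8m_e)·Σ n_i²/L_i² = (6.626×10^-34)²/(8·9.109×10^-31) · [5²/(0.367 nm)² + 1²/(1.41 nm)² + 3²/(0.223 nm)²].
Evaluating gives E = 2.21×10^-17 J.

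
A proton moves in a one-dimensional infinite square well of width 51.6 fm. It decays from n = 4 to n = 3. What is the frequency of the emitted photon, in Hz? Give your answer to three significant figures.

f = 1.30×10^20 Hz

E_1 = h²/(8m_pL²) = 1.232×10^-14 J and ΔE = (4² − 3²)E_1 = 8.624×10^-14 J.
f = ΔE/h = 8.624×10^-14/6.626×10^-34 = 1.30×10^20 Hz.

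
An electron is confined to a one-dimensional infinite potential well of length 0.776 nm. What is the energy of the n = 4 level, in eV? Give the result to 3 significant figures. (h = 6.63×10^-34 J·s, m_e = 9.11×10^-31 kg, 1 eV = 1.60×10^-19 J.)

For an infinite well E_n = n²h²/(8m_eL²), so E_1 = h²/(8m_eL²) = (6.63×10^-34)²/(8·9.11×10^-31·(7.76×10^-10 m)²) = 1.002×10^-19 J.
Then E_4 = 4²·E_1 = 16·1.002×10^-19 J = 1.603×10^-18 J.
Converting, E_4 = 1.603×10^-18 J / (1.60×10^-19 J/eV) = 10.0 eV.

E_4 = 10.0 eV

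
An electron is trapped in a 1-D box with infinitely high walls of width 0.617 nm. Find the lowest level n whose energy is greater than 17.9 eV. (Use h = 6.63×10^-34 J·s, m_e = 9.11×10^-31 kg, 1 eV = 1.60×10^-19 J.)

n = 5

E_1 = h²/(8m_eL²) = 1.584×10^-19 J = 0.9900 eV.
Need n² > 17.9/0.9900 = 18.08, i.e. n > 4.252.
The smallest integer satisfying this is n = 5.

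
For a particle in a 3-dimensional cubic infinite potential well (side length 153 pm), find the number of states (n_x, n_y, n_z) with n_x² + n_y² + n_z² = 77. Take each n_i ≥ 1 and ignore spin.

The level has n_x² + n_y² + n_z² = 77. The ordered positive-integer solutions are (2, 3, 8), (2, 8, 3), (3, 2, 8), (3, 8, 2), (4, 5, 6), (4, 6, 5), (5, 4, 6), (5, 6, 4), (6, 4, 5), (6, 5, 4), (8, 2, 3), (8, 3, 2).
That gives 12 states.

degeneracy = 12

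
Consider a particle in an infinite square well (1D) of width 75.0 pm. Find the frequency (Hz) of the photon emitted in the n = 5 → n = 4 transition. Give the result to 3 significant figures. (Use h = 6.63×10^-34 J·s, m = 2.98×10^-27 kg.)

E_1 = h²/(8mL²) = 3.278×10^-21 J and ΔE = (5² − 4²)E_1 = 2.950×10^-20 J.
f = ΔE/h = 2.950×10^-20/6.63×10^-34 = 4.45×10^13 Hz.

f = 4.45×10^13 Hz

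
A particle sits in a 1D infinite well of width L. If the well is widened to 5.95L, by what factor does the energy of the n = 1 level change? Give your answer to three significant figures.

0.0282

E_n ∝ 1/L², so the energy scales by 1/5.95² = 0.0282.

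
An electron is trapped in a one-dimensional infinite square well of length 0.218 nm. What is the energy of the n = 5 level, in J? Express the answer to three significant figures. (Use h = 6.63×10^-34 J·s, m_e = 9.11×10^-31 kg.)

For an infinite well E_n = n²h²/(8m_eL²), so E_1 = h²/(8m_eL²) = (6.63×10^-34)²/(8·9.11×10^-31·(2.18×10^-10 m)²) = 1.269×10^-18 J.
Then E_5 = 5²·E_1 = 25·1.269×10^-18 J = 3.17×10^-17 J.

E_5 = 3.17×10^-17 J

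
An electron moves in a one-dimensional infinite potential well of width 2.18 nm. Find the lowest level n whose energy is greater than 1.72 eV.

E_1 = h²/(8m_eL²) = 1.268×10^-20 J = 0.07915 eV.
Need n² > 1.72/0.07915 = 21.73, i.e. n > 4.662.
The smallest integer satisfying this is n = 5.

n = 5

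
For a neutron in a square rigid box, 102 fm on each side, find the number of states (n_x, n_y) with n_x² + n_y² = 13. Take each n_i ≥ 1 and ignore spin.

degeneracy = 2

The level has n_x² + n_y² = 13. The ordered positive-integer solutions are (2, 3), (3, 2).
That gives 2 states.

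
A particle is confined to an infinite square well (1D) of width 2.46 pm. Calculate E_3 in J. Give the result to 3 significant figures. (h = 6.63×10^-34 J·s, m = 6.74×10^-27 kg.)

For an infinite well E_n = n²h²/(8mL²), so E_1 = h²/(8mL²) = (6.63×10^-34)²/(8·6.74×10^-27·(2.46×10^-12 m)²) = 1.347×10^-18 J.
Then E_3 = 3²·E_1 = 9·1.347×10^-18 J = 1.21×10^-17 J.

E_3 = 1.21×10^-17 J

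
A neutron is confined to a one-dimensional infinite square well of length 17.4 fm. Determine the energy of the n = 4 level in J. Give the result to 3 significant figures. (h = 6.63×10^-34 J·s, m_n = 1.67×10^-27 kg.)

For an infinite well E_n = n²h²/(8m_nL²), so E_1 = h²/(8m_nL²) = (6.63×10^-34)²/(8·1.67×10^-27·(1.74×10^-14 m)²) = 1.087×10^-13 J.
Then E_4 = 4²·E_1 = 16·1.087×10^-13 J = 1.74×10^-12 J.

E_4 = 1.74×10^-12 J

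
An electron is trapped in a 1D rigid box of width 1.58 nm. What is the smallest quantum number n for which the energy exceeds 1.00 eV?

E_1 = h²/(8m_eL²) = 2.413×10^-20 J = 0.1506 eV.
Need n² > 1.00/0.1506 = 6.640, i.e. n > 2.577.
The smallest integer satisfying this is n = 3.

n = 3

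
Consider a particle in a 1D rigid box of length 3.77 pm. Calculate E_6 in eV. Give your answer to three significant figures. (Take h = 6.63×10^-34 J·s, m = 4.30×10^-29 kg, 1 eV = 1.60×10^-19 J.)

For an infinite well E_n = n²h²/(8mL²), so E_1 = h²/(8mL²) = (6.63×10^-34)²/(8·4.30×10^-29·(3.77×10^-12 m)²) = 8.991×10^-17 J.
Then E_6 = 6²·E_1 = 36·8.991×10^-17 J = 3.237×10^-15 J.
Converting, E_6 = 3.237×10^-15 J / (1.60×10^-19 J/eV) = 2.02×10^4 eV.

E_6 = 2.02×10^4 eV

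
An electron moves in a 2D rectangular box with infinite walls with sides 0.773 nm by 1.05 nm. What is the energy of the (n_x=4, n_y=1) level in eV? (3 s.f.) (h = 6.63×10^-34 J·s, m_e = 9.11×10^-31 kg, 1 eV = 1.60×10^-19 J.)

E = 10.4 eV

For a 2D rectangular well E = (h²/8m_e)·Σ n_i²/L_i² = (6.63×10^-34)²/(8·9.11×10^-31) · [4²/(0.773 nm)² + 1²/(1.05 nm)²].
Evaluating gives E = 1.670×10^-18 J = 10.4 eV.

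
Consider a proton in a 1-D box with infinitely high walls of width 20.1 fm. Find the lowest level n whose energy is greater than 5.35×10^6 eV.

n = 4

E_1 = h²/(8m_pL²) = 8.119×10^-14 J = 5.068×10^5 eV.
Need n² > 5.35×10^6/5.068×10^5 = 10.56, i.e. n > 3.250.
The smallest integer satisfying this is n = 4.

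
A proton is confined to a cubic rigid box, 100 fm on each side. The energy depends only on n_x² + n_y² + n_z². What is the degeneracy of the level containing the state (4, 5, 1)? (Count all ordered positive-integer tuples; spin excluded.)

degeneracy = 6

The level has n_x² + n_y² + n_z² = 42. The ordered positive-integer solutions are (1, 4, 5), (1, 5, 4), (4, 1, 5), (4, 5, 1), (5, 1, 4), (5, 4, 1).
That gives 6 states.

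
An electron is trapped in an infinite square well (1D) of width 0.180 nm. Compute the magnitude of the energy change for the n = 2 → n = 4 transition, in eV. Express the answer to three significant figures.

E_1 = h²/(8m_eL²) = 1.860×10^-18 J.
|ΔE| = |2² − 4²|·E_1 = 12·1.860×10^-18 J = 2.232×10^-17 J = 139 eV.

|ΔE| = 139 eV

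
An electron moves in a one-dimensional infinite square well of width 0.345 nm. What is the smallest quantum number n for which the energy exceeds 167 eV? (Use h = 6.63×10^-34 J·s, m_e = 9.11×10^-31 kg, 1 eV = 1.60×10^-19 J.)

E_1 = h²/(8m_eL²) = 5.067×10^-19 J = 3.167 eV.
Need n² > 167/3.167 = 52.73, i.e. n > 7.262.
The smallest integer satisfying this is n = 8.

n = 8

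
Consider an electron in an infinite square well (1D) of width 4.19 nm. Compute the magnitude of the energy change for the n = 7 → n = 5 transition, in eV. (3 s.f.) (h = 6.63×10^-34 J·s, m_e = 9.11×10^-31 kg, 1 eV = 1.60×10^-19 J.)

E_1 = h²/(8m_eL²) = 3.436×10^-21 J.
|ΔE| = |7² − 5²|·E_1 = 24·3.436×10^-21 J = 8.246×10^-20 J = 0.515 eV.

|ΔE| = 0.515 eV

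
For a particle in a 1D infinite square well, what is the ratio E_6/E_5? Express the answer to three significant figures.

E_n ∝ n², so E_6/E_5 = 6²/5² = 36/25 = 1.44.

1.44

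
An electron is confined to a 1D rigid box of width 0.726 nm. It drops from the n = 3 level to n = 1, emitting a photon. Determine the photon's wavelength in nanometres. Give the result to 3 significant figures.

E_1 = h²/(8m_eL²) = 1.143×10^-19 J, so ΔE = (3² − 1²)E_1 = 9.144×10^-19 J.
λ = hc/ΔE = (6.626×10^-34·2.998×10^8)/9.144×10^-19 = 2.17×10^-7 m = 217 nm.

λ = 217 nm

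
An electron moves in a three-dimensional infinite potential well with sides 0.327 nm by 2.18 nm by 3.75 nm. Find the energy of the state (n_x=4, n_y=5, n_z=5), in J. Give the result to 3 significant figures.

E = 9.44×10^-18 J

For a 3D rectangular well E = (h²/8m_e)·Σ n_i²/L_i² = (6.626×10^-34)²/(8·9.109×10^-31) · [4²/(0.327 nm)² + 5²/(2.18 nm)² + 5²/(3.75 nm)²].
Evaluating gives E = 9.44×10^-18 J.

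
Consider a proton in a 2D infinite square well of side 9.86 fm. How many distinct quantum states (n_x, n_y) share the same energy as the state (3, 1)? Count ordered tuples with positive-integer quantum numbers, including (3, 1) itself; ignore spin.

The level has n_x² + n_y² = 10. The ordered positive-integer solutions are (1, 3), (3, 1).
That gives 2 states.

degeneracy = 2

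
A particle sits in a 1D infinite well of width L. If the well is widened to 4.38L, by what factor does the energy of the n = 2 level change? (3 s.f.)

E_n ∝ 1/L², so the energy scales by 1/4.38² = 0.0521.

0.0521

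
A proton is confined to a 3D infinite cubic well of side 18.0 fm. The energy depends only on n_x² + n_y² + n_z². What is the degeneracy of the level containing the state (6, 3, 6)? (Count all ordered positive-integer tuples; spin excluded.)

The level has n_x² + n_y² + n_z² = 81. The ordered positive-integer solutions are (1, 4, 8), (1, 8, 4), (3, 6, 6), (4, 1, 8), (4, 4, 7), (4, 7, 4), (4, 8, 1), (6, 3, 6), (6, 6, 3), (7, 4, 4), (8, 1, 4), (8, 4, 1).
That gives 12 states.

degeneracy = 12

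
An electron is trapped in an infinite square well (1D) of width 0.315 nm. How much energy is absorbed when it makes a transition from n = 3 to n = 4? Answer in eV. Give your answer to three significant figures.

E_1 = h²/(8m_eL²) = 6.072×10^-19 J.
|ΔE| = |3² − 4²|·E_1 = 7·6.072×10^-19 J = 4.250×10^-18 J = 26.5 eV.

|ΔE| = 26.5 eV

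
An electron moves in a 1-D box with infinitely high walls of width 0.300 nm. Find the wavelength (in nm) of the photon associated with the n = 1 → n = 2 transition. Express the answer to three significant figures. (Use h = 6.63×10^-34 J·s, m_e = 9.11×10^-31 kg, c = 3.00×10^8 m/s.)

λ = 98.9 nm

E_1 = h²/(8m_eL²) = 6.702×10^-19 J, so ΔE = (2² − 1²)E_1 = 2.011×10^-18 J.
λ = hc/ΔE = (6.63×10^-34·3.00×10^8)/2.011×10^-18 = 9.89×10^-8 m = 98.9 nm.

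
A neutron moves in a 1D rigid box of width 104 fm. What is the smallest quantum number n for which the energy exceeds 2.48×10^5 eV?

n = 4

E_1 = h²/(8m_nL²) = 3.029×10^-15 J = 1.891×10^4 eV.
Need n² > 2.48×10^5/1.891×10^4 = 13.11, i.e. n > 3.621.
The smallest integer satisfying this is n = 4.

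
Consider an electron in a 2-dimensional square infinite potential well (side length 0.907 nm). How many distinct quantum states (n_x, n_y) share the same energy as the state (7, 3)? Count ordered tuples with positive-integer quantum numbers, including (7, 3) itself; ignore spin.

degeneracy = 2

The level has n_x² + n_y² = 58. The ordered positive-integer solutions are (3, 7), (7, 3).
That gives 2 states.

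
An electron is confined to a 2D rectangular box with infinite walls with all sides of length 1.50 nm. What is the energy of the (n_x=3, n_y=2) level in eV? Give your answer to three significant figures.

E = 2.17 eV

For a 2D rectangular well E = (h²/8m_e)·Σ n_i²/L_i² = (6.626×10^-34)²/(8·9.109×10^-31) · [3²/(1.50 nm)² + 2²/(1.50 nm)²].
Evaluating gives E = 3.481×10^-19 J = 2.17 eV.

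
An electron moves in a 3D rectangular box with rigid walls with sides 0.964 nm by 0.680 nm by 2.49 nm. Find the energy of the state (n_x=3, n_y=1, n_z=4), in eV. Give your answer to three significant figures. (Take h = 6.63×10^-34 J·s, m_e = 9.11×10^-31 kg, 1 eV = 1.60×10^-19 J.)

E = 5.44 eV

For a 3D rectangular well E = (h²/8m_e)·Σ n_i²/L_i² = (6.63×10^-34)²/(8·9.11×10^-31) · [3²/(0.964 nm)² + 1²/(0.680 nm)² + 4²/(2.49 nm)²].
Evaluating gives E = 8.702×10^-19 J = 5.44 eV.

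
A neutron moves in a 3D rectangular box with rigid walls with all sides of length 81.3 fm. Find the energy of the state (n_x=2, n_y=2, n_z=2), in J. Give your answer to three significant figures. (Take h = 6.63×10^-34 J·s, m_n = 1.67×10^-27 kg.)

E = 5.97×10^-14 J

For a 3D rectangular well E = (h²/8m_n)·Σ n_i²/L_i² = (6.63×10^-34)²/(8·1.67×10^-27) · [2²/(81.3 fm)² + 2²/(81.3 fm)² + 2²/(81.3 fm)²].
Evaluating gives E = 5.97×10^-14 J.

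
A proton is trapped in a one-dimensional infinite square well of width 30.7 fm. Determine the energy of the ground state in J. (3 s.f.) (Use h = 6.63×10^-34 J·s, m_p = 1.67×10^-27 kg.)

E_1 = 3.49×10^-14 J

For an infinite well E_n = n²h²/(8m_pL²), so E_1 = h²/(8m_pL²) = (6.63×10^-34)²/(8·1.67×10^-27·(3.07×10^-14 m)²) = 3.491×10^-14 J.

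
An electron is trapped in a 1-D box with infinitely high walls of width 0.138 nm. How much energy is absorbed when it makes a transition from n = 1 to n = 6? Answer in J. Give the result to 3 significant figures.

E_1 = h²/(8m_eL²) = 3.164×10^-18 J.
|ΔE| = |1² − 6²|·E_1 = 35·3.164×10^-18 J = 1.11×10^-16 J.

|ΔE| = 1.11×10^-16 J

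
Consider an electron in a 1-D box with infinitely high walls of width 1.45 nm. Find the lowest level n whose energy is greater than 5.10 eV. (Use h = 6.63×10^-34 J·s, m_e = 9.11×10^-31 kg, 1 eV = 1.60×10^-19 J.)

n = 6

E_1 = h²/(8m_eL²) = 2.869×10^-20 J = 0.1793 eV.
Need n² > 5.10/0.1793 = 28.44, i.e. n > 5.333.
The smallest integer satisfying this is n = 6.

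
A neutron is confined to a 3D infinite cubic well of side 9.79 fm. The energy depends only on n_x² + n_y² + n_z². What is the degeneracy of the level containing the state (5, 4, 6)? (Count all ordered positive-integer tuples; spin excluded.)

The level has n_x² + n_y² + n_z² = 77. The ordered positive-integer solutions are (2, 3, 8), (2, 8, 3), (3, 2, 8), (3, 8, 2), (4, 5, 6), (4, 6, 5), (5, 4, 6), (5, 6, 4), (6, 4, 5), (6, 5, 4), (8, 2, 3), (8, 3, 2).
That gives 12 states.

degeneracy = 12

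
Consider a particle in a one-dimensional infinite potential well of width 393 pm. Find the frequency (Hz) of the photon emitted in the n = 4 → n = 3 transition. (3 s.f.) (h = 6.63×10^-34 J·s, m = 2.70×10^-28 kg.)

f = 1.39×10^13 Hz

E_1 = h²/(8mL²) = 1.318×10^-21 J and ΔE = (4² − 3²)E_1 = 9.226×10^-21 J.
f = ΔE/h = 9.226×10^-21/6.63×10^-34 = 1.39×10^13 Hz.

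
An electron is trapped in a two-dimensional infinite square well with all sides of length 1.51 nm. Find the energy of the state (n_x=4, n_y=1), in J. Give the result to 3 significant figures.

For a 2D rectangular well E = (h²/8m_e)·Σ n_i²/L_i² = (6.626×10^-34)²/(8·9.109×10^-31) · [4²/(1.51 nm)² + 1²/(1.51 nm)²].
Evaluating gives E = 4.49×10^-19 J.

E = 4.49×10^-19 J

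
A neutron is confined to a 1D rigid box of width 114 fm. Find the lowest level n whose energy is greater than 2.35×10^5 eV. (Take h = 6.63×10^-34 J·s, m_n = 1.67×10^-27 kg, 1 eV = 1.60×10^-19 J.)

n = 4

E_1 = h²/(8m_nL²) = 2.532×10^-15 J = 1.583×10^4 eV.
Need n² > 2.35×10^5/1.583×10^4 = 14.85, i.e. n > 3.854.
The smallest integer satisfying this is n = 4.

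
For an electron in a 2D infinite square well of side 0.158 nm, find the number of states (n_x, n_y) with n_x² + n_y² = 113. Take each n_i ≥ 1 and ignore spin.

degeneracy = 2

The level has n_x² + n_y² = 113. The ordered positive-integer solutions are (7, 8), (8, 7).
That gives 2 states.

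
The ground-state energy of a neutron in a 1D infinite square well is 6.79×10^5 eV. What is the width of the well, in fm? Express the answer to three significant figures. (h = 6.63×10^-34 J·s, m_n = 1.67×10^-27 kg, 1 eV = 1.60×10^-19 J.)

L = 17.4 fm

From E_n = n²h²/(8m_nL²), L = n·h/√(8m_nE_n).
E_1 = 6.79×10^5 eV = 1.086×10^-13 J, so L = 1·6.63×10^-34/√(8·1.67×10^-27·1.086×10^-13) = 1.74×10^-14 m = 17.4 fm.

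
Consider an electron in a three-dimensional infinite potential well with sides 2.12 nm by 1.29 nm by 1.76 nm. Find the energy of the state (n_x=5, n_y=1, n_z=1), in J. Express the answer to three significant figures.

For a 3D rectangular well E = (h²/8m_e)·Σ n_i²/L_i² = (6.626×10^-34)²/(8·9.109×10^-31) · [5²/(2.12 nm)² + 1²/(1.29 nm)² + 1²/(1.76 nm)²].
Evaluating gives E = 3.91×10^-19 J.

E = 3.91×10^-19 J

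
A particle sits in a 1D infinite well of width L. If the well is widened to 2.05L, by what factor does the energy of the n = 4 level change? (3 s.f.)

0.238

E_n ∝ 1/L², so the energy scales by 1/2.05² = 0.238.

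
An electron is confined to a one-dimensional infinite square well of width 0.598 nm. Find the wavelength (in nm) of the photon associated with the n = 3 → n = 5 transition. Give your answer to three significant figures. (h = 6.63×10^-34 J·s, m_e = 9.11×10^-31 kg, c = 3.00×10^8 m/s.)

λ = 73.7 nm

E_1 = h²/(8m_eL²) = 1.687×10^-19 J, so ΔE = (5² − 3²)E_1 = 2.699×10^-18 J.
λ = hc/ΔE = (6.63×10^-34·3.00×10^8)/2.699×10^-18 = 7.37×10^-8 m = 73.7 nm.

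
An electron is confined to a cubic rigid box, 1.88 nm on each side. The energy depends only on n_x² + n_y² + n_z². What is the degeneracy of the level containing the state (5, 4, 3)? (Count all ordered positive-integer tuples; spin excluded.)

degeneracy = 6

The level has n_x² + n_y² + n_z² = 50. The ordered positive-integer solutions are (3, 4, 5), (3, 5, 4), (4, 3, 5), (4, 5, 3), (5, 3, 4), (5, 4, 3).
That gives 6 states.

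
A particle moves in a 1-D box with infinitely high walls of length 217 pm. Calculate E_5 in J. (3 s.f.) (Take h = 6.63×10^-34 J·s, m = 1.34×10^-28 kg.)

E_5 = 2.18×10^-19 J

For an infinite well E_n = n²h²/(8mL²), so E_1 = h²/(8mL²) = (6.63×10^-34)²/(8·1.34×10^-28·(2.17×10^-10 m)²) = 8.708×10^-21 J.
Then E_5 = 5²·E_1 = 25·8.708×10^-21 J = 2.18×10^-19 J.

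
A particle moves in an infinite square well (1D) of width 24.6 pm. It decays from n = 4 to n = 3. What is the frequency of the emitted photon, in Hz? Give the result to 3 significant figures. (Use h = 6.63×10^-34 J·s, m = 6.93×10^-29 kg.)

f = 1.38×10^16 Hz

E_1 = h²/(8mL²) = 1.310×10^-18 J and ΔE = (4² − 3²)E_1 = 9.170×10^-18 J.
f = ΔE/h = 9.170×10^-18/6.63×10^-34 = 1.38×10^16 Hz.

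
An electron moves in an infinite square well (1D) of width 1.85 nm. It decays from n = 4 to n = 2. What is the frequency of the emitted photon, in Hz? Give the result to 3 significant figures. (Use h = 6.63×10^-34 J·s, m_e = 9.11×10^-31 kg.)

f = 3.19×10^14 Hz

E_1 = h²/(8m_eL²) = 1.762×10^-20 J and ΔE = (4² − 2²)E_1 = 2.114×10^-19 J.
f = ΔE/h = 2.114×10^-19/6.63×10^-34 = 3.19×10^14 Hz.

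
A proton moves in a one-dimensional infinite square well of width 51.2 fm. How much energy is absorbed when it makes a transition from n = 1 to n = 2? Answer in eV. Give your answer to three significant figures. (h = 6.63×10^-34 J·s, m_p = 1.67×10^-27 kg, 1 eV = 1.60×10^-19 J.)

|ΔE| = 2.35×10^5 eV

E_1 = h²/(8m_pL²) = 1.255×10^-14 J.
|ΔE| = |1² − 2²|·E_1 = 3·1.255×10^-14 J = 3.765×10^-14 J = 2.35×10^5 eV.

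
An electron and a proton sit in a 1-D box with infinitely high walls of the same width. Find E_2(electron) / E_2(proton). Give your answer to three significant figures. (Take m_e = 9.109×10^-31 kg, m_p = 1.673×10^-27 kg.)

E_n ∝ 1/m at fixed n and L, so the ratio is m_p/m_e = 1.673×10^-27/9.109×10^-31 = 1.84×10^3.

1.84×10^3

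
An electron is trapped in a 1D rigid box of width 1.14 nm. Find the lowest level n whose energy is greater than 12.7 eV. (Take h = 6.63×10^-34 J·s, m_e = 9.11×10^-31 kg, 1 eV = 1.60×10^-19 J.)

E_1 = h²/(8m_eL²) = 4.641×10^-20 J = 0.2901 eV.
Need n² > 12.7/0.2901 = 43.78, i.e. n > 6.617.
The smallest integer satisfying this is n = 7.

n = 7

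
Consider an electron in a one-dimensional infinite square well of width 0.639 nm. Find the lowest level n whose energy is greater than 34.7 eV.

n = 7

E_1 = h²/(8m_eL²) = 1.476×10^-19 J = 0.9213 eV.
Need n² > 34.7/0.9213 = 37.66, i.e. n > 6.137.
The smallest integer satisfying this is n = 7.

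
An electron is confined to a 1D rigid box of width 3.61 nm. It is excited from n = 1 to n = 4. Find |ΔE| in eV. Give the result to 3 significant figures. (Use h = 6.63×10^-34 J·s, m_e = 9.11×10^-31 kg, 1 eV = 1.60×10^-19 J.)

E_1 = h²/(8m_eL²) = 4.628×10^-21 J.
|ΔE| = |1² − 4²|·E_1 = 15·4.628×10^-21 J = 6.942×10^-20 J = 0.434 eV.

|ΔE| = 0.434 eV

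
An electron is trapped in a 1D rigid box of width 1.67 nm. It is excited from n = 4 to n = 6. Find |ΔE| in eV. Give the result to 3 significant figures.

E_1 = h²/(8m_eL²) = 2.160×10^-20 J.
|ΔE| = |4² − 6²|·E_1 = 20·2.160×10^-20 J = 4.320×10^-19 J = 2.70 eV.

|ΔE| = 2.70 eV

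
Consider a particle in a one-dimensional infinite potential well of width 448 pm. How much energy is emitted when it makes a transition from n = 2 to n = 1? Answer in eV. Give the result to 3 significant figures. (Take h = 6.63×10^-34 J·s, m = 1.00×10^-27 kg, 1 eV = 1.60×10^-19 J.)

|ΔE| = 0.00513 eV

E_1 = h²/(8mL²) = 2.738×10^-22 J.
|ΔE| = |2² − 1²|·E_1 = 3·2.738×10^-22 J = 8.214×10^-22 J = 0.00513 eV.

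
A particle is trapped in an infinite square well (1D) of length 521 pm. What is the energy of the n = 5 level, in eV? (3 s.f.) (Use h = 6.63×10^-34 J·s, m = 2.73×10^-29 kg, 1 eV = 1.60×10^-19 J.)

E_5 = 1.16 eV

For an infinite well E_n = n²h²/(8mL²), so E_1 = h²/(8mL²) = (6.63×10^-34)²/(8·2.73×10^-29·(5.21×10^-10 m)²) = 7.415×10^-21 J.
Then E_5 = 5²·E_1 = 25·7.415×10^-21 J = 1.854×10^-19 J.
Converting, E_5 = 1.854×10^-19 J / (1.60×10^-19 J/eV) = 1.16 eV.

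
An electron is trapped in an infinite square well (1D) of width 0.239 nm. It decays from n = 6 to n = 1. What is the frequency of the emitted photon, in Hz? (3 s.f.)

E_1 = h²/(8m_eL²) = 1.055×10^-18 J and ΔE = (6² − 1²)E_1 = 3.692×10^-17 J.
f = ΔE/h = 3.692×10^-17/6.626×10^-34 = 5.57×10^16 Hz.

f = 5.57×10^16 Hz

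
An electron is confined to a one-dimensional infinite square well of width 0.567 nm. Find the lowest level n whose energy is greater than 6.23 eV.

n = 3

E_1 = h²/(8m_eL²) = 1.874×10^-19 J = 1.170 eV.
Need n² > 6.23/1.170 = 5.325, i.e. n > 2.308.
The smallest integer satisfying this is n = 3.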